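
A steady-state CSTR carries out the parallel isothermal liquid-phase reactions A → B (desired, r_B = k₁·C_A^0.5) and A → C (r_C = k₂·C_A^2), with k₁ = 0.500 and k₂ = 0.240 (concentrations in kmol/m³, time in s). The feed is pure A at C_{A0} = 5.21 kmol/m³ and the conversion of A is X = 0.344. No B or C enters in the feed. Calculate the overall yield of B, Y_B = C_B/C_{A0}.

0.0853

Exit C_A = C_{A0}(1−X) = 5.21×0.656 = 3.418 kmol/m³.
Rates in a CSTR are evaluated at the outlet concentration: r_B = 0.500×3.418^0.5 = 0.9244, r_C = 0.240×3.418^2 = 2.803.
Fraction of consumed A going to B: r_B/(r_B+r_C) = 0.2480.
C_B = 0.2480·C_{A0}·X = 0.2480×5.21×0.344 = 0.444 kmol/m³; Y_B = C_B/C_{A0} = 0.0853.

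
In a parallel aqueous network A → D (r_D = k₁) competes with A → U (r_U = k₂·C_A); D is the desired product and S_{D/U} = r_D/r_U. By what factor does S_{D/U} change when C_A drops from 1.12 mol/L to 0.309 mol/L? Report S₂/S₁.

3.62

S_{D/U} = (k₁/k₂)·C_A⁻¹, so S₂/S₁ = (C_{A,2}/C_{A,1})⁻¹.
= 1.12/0.309 = 3.62.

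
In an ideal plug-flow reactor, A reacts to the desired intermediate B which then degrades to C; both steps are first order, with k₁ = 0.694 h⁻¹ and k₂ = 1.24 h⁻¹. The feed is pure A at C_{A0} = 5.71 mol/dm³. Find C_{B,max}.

1.53 mol/dm³

Evaluating C_B at τ_opt = ln(k₂/k₁)/(k₂−k₁) gives C_{B,max}/C_{A0} = (k₁/k₂)^[k₂/(k₂−k₁)].
= (0.694/1.24)^(1.24/(1.24−0.694)) = (0.5597)^(2.271) = 0.2676.
C_{B,max} = 0.2676×5.71 = 1.53 mol/dm³.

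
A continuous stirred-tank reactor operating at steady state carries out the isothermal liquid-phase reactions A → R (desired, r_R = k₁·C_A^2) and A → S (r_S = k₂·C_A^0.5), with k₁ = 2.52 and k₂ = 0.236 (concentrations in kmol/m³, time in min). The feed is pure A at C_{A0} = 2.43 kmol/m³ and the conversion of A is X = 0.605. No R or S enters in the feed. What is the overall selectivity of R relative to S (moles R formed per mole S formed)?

Exit C_A = C_{A0}(1−X) = 2.43×0.395 = 0.9599 kmol/m³.
In a CSTR the entire volume is at exit conditions, so r_R = 2.52×0.9599^2 = 2.322 and r_S = 0.236×0.9599^0.5 = 0.2312.
Overall selectivity = C_R/C_S = r_Rτ/(r_Sτ) = r_R/r_S = 10.0.

10.0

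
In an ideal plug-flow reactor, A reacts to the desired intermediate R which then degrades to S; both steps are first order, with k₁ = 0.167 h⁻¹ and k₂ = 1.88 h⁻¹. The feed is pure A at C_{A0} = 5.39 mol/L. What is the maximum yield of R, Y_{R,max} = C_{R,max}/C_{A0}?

0.0702

At the optimum, C_{R,max}/C_{A0} = (k₁/k₂)^[k₂/(k₂−k₁)].
= (0.167/1.88)^(1.88/(1.88−0.167)) = (0.08883)^(1.097) = 0.07015.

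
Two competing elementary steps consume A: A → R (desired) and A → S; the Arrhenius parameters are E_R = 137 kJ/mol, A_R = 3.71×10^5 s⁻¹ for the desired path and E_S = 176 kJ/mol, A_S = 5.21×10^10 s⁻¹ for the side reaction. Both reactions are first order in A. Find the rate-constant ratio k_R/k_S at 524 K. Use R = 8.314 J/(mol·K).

0.0550

k_R/k_S = (A_R/A_S)·exp[−(E_R−E_S)/(RT)] = (A_R/A_S)·exp[(E_S−E_R)/(RT)].
(E_S−E_R)/(RT) = (176−137)×10³/(8.314×524) = 39000/4357 = 8.952.
k_R/k_S = (3.71×10^5/5.21×10^10)·exp(8.952) = 7.121×10^-6 × 7724 = 0.0550.
Since E_R < E_S, lowering the temperature improves selectivity toward R.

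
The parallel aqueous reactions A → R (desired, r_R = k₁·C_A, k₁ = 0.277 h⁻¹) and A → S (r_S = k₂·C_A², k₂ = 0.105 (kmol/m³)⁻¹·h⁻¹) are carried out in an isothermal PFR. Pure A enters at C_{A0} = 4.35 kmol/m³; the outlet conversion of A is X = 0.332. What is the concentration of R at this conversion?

C_A = C_{A0}(1−X) = 2.906 kmol/m³.
Along a PFR/batch, dC_R/dC_A = −r_R/(r_R+r_S) = −k₁/(k₁+k₂·C_A).
Integrating from C_{A0} to C_A: C_R = (0.277/0.105)·ln[(0.277+0.105·4.35)/(0.277+0.105·2.91)] = 2.638·ln(0.7337/0.5821) = 0.6107 kmol/m³.

0.611 kmol/m³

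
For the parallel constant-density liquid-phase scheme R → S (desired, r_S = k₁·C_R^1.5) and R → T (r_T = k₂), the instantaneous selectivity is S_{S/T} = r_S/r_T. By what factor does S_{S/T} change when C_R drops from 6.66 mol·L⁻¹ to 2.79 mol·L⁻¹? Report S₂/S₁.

S_{S/T} = (k₁/k₂)·C_R^1.5, so S₂/S₁ = (C_{R,2}/C_{R,1})^1.5.
= (2.79/6.66)^1.5 = (0.4189)^1.5 = 0.271.
Selectivity toward S falls as C_R falls — high-concentration operation is favoured.

0.271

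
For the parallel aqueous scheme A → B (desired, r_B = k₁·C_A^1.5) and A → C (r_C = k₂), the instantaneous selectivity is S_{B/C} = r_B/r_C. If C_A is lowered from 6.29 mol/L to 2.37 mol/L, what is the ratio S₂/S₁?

0.231

S_{B/C} = (k₁/k₂)·C_A^1.5, so S₂/S₁ = (C_{A,2}/C_{A,1})^1.5.
= (2.37/6.29)^1.5 = (0.3768)^1.5 = 0.231.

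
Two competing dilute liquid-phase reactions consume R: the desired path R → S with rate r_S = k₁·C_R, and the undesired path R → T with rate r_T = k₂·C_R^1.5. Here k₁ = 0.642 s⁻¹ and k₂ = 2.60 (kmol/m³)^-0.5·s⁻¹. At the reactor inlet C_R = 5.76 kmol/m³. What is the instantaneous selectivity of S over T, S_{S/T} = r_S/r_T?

S_{S/T} = r_S/r_T = (k₁·C_R)/(k₂·C_R^1.5) = (k₁/k₂)·C_R^-0.5.
= (0.642×5.760) / (2.60×5.760^1.5) = 3.698/35.94 = 0.103.
The undesired path is higher order in R, so low C_R (CSTR or dilute feed) favours S.

0.103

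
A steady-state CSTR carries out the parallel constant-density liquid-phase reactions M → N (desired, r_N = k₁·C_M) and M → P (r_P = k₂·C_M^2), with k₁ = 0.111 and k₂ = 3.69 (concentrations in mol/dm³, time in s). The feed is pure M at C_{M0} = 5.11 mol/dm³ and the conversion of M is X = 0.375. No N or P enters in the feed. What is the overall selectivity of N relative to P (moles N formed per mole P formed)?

Exit C_M = C_{M0}(1−X) = 5.11×0.625 = 3.194 mol/dm³.
Rates in a CSTR are evaluated at the outlet concentration: r_N = 0.111×3.194 = 0.3545, r_P = 3.69×3.194^2 = 37.64.
Overall selectivity = C_N/C_P = r_Nτ/(r_Pτ) = r_N/r_P = 0.00942.

0.00942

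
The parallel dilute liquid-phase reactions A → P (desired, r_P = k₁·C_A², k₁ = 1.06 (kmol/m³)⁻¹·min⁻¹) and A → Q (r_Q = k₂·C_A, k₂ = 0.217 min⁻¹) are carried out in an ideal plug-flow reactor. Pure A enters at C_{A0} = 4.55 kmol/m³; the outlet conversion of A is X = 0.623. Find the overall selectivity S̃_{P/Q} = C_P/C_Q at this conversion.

C_A = C_{A0}(1−X) = 1.715 kmol/m³.
Along a PFR/batch, dC_Q/dC_A = −r_Q/(r_P+r_Q) = −k₂/(k₂+k₁·C_A).
Integrating from C_{A0} to C_A: C_Q = (0.217/1.06)·ln[(0.217+1.06·4.55)/(0.217+1.06·1.72)] = 0.2047·ln(5.040/2.035) = 0.1856 kmol/m³.
Then C_P = (C_{A0}−C_A) − C_Q = 2.835 − 0.1856 = 2.649 kmol/m³.
S̃_{P/Q} = C_P/C_Q = 2.649/0.1856 = 14.3.

14.3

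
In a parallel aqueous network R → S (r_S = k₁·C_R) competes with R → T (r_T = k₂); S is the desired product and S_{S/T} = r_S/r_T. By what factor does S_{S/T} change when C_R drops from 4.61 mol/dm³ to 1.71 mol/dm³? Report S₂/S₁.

S_{S/T} = (k₁/k₂)·C_R, so S₂/S₁ = (C_{R,2}/C_{R,1}).
= 1.71/4.61 = 0.371.
Selectivity toward S falls as C_R falls — high-concentration operation is favoured.

0.371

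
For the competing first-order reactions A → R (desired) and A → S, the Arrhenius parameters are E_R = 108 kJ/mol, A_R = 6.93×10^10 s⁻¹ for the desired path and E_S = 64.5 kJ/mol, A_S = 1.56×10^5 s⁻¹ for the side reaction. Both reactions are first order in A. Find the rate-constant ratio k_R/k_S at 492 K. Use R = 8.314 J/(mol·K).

10.7

k_R/k_S = (A_R/A_S)·exp[−(E_R−E_S)/(RT)] = (A_R/A_S)·exp[(E_S−E_R)/(RT)].
(E_S−E_R)/(RT) = (64.5−108)×10³/(8.314×492) = -43500/4090 = -10.63.
k_R/k_S = (6.93×10^10/1.56×10^5)·exp(-10.63) = 4.442×10^5 × 2.407×10^-5 = 10.7.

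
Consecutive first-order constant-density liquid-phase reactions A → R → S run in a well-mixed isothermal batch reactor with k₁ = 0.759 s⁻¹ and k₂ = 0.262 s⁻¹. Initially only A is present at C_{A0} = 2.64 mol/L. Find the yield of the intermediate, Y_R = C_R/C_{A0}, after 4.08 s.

Solving the coupled first-order balances gives C_R(t) = [k₁/(k₂−k₁)]·C_{A0}·(e^(−k₁t) − e^(−k₂t)).
e^(−k₁t) = e^(−0.759×4.08) = e^(−3.097) = 0.04520; e^(−k₂t) = e^(−1.069) = 0.3434.
C_R = 0.759×2.64/(0.262−0.759) × (0.04520−0.3434) = (-4.032)×(-0.2982) = 1.202 mol/L.
Y_R = C_R/C_{A0} = 1.202/2.64 = 0.455.

0.455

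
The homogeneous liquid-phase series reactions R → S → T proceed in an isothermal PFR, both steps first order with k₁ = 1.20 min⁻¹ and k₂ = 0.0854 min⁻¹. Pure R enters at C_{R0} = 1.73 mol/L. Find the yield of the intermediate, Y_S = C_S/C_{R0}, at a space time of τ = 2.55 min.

For first-order series with pure R initially, C_S(τ) = k₁C_{R0}/(k₂−k₁)·(e^(−k₁τ) − e^(−k₂τ)).
e^(−k₁τ) = e^(−1.20×2.55) = e^(−3.060) = 0.04689; e^(−k₂τ) = e^(−0.2178) = 0.8043.
C_S = 1.20×1.73/(0.0854−1.20) × (0.04689−0.8043) = (-1.863)×(-0.7574) = 1.411 mol/L.
Y_S = C_S/C_{R0} = 1.411/1.73 = 0.815.

0.815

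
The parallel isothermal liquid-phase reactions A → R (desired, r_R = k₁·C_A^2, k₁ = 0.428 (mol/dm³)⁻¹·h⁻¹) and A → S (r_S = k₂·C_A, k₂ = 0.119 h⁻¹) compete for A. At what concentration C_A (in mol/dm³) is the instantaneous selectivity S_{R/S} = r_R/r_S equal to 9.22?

2.56 mol/dm³

S_{R/S} = (k₁/k₂)·C_A ⇒ C_A = S·k₂/k₁.
= 9.22×0.119/0.428 = 2.56 mol/dm³.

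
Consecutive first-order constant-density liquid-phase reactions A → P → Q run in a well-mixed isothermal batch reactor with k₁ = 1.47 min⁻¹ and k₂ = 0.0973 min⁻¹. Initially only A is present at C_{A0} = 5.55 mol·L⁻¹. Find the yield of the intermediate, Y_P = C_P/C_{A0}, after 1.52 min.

0.809

Solving the coupled first-order balances gives C_P(t) = [k₁/(k₂−k₁)]·C_{A0}·(e^(−k₁t) − e^(−k₂t)).
e^(−k₁t) = e^(−1.47×1.52) = e^(−2.234) = 0.1071; e^(−k₂t) = e^(−0.1479) = 0.8625.
C_P = 1.47×5.55/(0.0973−1.47) × (0.1071−0.8625) = (-5.943)×(-0.7555) = 4.490 mol·L⁻¹.
Y_P = C_P/C_{A0} = 4.490/5.55 = 0.809.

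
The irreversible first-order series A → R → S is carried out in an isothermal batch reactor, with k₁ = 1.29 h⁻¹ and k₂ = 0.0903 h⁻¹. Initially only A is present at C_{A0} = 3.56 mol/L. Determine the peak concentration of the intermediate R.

2.91 mol/L

For a first-order series the maximum intermediate yield is C_{R,max}/C_{A0} = (k₁/k₂)^[k₂/(k₂−k₁)].
= (1.29/0.0903)^(0.0903/(0.0903−1.29)) = (14.29)^(-0.07527) = 0.8186.
C_{R,max} = 0.8186×3.56 = 2.91 mol/L.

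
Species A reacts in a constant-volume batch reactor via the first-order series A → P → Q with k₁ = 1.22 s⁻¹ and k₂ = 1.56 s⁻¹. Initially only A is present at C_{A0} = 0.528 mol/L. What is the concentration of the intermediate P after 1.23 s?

For first-order series with pure A initially, C_P(t) = k₁C_{A0}/(k₂−k₁)·(e^(−k₁t) − e^(−k₂t)).
e^(−k₁t) = e^(−1.22×1.23) = e^(−1.501) = 0.2230; e^(−k₂t) = e^(−1.919) = 0.1468.
C_P = 1.22×0.528/(1.56−1.22) × (0.2230−0.1468) = 1.895×0.07621 = 0.1444 mol/L.

0.144 mol/L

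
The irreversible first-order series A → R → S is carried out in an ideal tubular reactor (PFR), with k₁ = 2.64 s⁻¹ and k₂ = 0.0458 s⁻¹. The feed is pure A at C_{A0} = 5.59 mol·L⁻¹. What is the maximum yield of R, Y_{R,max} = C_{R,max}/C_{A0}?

0.931

At the optimum, C_{R,max}/C_{A0} = (k₁/k₂)^[k₂/(k₂−k₁)].
= (2.64/0.0458)^(0.0458/(0.0458−2.64)) = (57.64)^(-0.01765) = 0.9309.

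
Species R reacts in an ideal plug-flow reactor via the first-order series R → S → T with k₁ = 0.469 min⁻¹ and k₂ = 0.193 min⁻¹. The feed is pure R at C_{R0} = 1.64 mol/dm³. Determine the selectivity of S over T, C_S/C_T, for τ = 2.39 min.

3.30

Solving the coupled first-order balances gives C_S(τ) = [k₁/(k₂−k₁)]·C_{R0}·(e^(−k₁τ) − e^(−k₂τ)).
e^(−k₁τ) = e^(−0.469×2.39) = e^(−1.121) = 0.3260; e^(−k₂τ) = e^(−0.4613) = 0.6305.
C_S = 0.469×1.64/(0.193−0.469) × (0.3260−0.6305) = (-2.787)×(-0.3045) = 0.8486 mol/dm³.
C_R = C_{R0}e^(−k₁τ) = 0.5346 mol/dm³, so C_T = C_{R0}−C_R−C_S = 0.2568 mol/dm³; C_S/C_T = 3.30.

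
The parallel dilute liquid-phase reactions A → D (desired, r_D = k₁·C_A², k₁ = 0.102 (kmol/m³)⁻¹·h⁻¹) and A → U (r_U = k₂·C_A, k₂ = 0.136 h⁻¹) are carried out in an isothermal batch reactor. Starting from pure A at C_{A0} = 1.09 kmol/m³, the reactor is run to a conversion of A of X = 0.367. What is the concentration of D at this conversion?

C_A = C_{A0}(1−X) = 0.6900 kmol/m³.
Along a PFR/batch, dC_U/dC_A = −r_U/(r_D+r_U) = −k₂/(k₂+k₁·C_A).
Integrating from C_{A0} to C_A: C_U = (0.136/0.102)·ln[(0.136+0.102·1.09)/(0.136+0.102·0.690)] = 1.333·ln(0.2472/0.2064) = 0.2406 kmol/m³.
Then C_D = (C_{A0}−C_A) − C_U = 0.4000 − 0.2406 = 0.1595 kmol/m³.

0.159 kmol/m³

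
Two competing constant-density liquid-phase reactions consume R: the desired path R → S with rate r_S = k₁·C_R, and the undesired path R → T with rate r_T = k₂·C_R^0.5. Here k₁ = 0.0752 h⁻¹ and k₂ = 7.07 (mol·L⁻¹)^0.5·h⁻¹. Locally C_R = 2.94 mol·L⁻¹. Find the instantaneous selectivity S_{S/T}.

0.0182

S_{S/T} = r_S/r_T = (k₁·C_R)/(k₂·C_R^0.5) = (k₁/k₂)·C_R^0.5.
= (0.0752×2.940) / (7.07×2.940^0.5) = 0.2211/12.12 = 0.0182.
Since the desired path is higher order in R, keeping C_R high (PFR or concentrated feed) favours S.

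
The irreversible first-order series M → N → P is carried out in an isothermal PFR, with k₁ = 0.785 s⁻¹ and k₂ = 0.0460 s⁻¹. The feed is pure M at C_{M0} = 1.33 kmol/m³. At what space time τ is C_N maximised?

3.84 s

Setting dC_N/dτ = 0 gives τ_opt = ln(k₂/k₁)/(k₂−k₁).
= ln(0.0460/0.785)/(0.0460−0.785) = ln(0.05860)/-0.7390 = -2.837/-0.7390 = 3.84 s.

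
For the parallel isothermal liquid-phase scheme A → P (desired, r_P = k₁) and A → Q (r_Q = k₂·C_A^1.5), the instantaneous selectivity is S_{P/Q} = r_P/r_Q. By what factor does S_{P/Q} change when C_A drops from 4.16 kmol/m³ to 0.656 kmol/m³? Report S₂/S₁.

16.0

S_{P/Q} = (k₁/k₂)·C_A^-1.5, so S₂/S₁ = (C_{A,2}/C_{A,1})^-1.5.
= (0.656/4.16)^(-1.5) = (0.1577)^(-1.5) = 16.0.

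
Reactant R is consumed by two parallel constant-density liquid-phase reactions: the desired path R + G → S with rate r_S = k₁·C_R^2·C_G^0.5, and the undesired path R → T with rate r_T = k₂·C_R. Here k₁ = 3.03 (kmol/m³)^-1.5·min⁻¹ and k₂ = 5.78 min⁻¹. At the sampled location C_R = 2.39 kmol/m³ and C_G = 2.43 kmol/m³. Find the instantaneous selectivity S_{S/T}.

1.95

S_{S/T} = r_S/r_T = (k₁·C_R^2·C_G^0.5)/(k₂·C_R) = (k₁/k₂)·C_R·C_G^0.5.
= (3.03×2.390^2×2.430^0.5) / (5.78×2.390) = 26.98/13.81 = 1.95.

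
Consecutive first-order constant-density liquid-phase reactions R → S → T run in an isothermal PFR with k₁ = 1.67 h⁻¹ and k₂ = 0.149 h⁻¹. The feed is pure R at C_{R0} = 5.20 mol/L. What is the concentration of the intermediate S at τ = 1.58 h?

The intermediate concentration in a first-order A→B→C sequence is C_S = k₁C_{R0}(e^(−k₁τ) − e^(−k₂τ))/(k₂−k₁).
e^(−k₁τ) = e^(−1.67×1.58) = e^(−2.639) = 0.07146; e^(−k₂τ) = e^(−0.2354) = 0.7902.
C_S = 1.67×5.20/(0.149−1.67) × (0.07146−0.7902) = (-5.709)×(-0.7188) = 4.104 mol/L.

4.10 mol/L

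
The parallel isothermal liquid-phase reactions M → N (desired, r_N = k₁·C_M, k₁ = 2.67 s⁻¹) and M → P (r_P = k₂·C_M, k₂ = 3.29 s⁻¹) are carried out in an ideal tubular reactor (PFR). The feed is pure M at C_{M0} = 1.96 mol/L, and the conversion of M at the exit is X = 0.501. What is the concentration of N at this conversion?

0.440 mol/L

C_M = C_{M0}(1−X) = 0.9780 mol/L.
Both paths are first order in M, so the instantaneous fraction to N is constant: dC_N/d(−C_M) = k₁/(k₁+k₂) = 0.4480.
C_N = 0.4480·(C_{M0}−C_M) = 0.4480×0.9820 = 0.440 mol/L.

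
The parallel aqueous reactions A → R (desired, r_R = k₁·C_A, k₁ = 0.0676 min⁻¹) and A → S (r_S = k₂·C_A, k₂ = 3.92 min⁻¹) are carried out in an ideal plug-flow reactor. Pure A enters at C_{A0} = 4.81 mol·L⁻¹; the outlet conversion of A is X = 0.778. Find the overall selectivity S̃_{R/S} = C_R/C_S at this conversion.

C_A = C_{A0}(1−X) = 1.068 mol·L⁻¹.
Both paths are first order in A, so the instantaneous fraction to R is constant: dC_R/d(−C_A) = k₁/(k₁+k₂) = 0.01695.
C_R = 0.01695·(C_{A0}−C_A) = 0.01695×3.742 = 0.0634 mol·L⁻¹.
C_S = (C_{A0}−C_A)−C_R = 3.679 mol·L⁻¹; S̃_{R/S} = 0.06344/3.679 = 0.0172.

0.0172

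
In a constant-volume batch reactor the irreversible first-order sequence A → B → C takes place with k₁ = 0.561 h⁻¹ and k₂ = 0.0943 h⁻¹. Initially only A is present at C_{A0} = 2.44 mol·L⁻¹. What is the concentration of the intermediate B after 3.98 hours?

For first-order series with pure A initially, C_B(t) = k₁C_{A0}/(k₂−k₁)·(e^(−k₁t) − e^(−k₂t)).
e^(−k₁t) = e^(−0.561×3.98) = e^(−2.233) = 0.1072; e^(−k₂t) = e^(−0.3753) = 0.6871.
C_B = 0.561×2.44/(0.0943−0.561) × (0.1072−0.6871) = (-2.933)×(-0.5798) = 1.701 mol·L⁻¹.

1.70 mol·L⁻¹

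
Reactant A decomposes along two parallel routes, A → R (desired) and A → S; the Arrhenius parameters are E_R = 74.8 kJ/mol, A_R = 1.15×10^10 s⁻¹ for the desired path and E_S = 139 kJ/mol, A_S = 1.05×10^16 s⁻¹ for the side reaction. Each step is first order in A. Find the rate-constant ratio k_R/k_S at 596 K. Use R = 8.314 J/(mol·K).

0.464

With equal orders, S_{R/S} = k_R/k_S = (A_R/A_S)·exp[(E_S−E_R)/(RT)].
(E_S−E_R)/(RT) = (139−74.8)×10³/(8.314×596) = 64200/4955 = 12.96.
k_R/k_S = (1.15×10^10/1.05×10^16)·exp(12.96) = 1.095×10^-6 × 4.235×10^5 = 0.464.
Since E_R < E_S, lowering the temperature improves selectivity toward R.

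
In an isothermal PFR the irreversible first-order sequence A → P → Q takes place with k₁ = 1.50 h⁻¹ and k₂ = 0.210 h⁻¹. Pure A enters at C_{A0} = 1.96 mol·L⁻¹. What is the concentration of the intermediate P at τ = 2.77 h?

For first-order series with pure A initially, C_P(τ) = k₁C_{A0}/(k₂−k₁)·(e^(−k₁τ) − e^(−k₂τ)).
e^(−k₁τ) = e^(−1.50×2.77) = e^(−4.155) = 0.01569; e^(−k₂τ) = e^(−0.5817) = 0.5589.
C_P = 1.50×1.96/(0.210−1.50) × (0.01569−0.5589) = (-2.279)×(-0.5433) = 1.238 mol·L⁻¹.

1.24 mol·L⁻¹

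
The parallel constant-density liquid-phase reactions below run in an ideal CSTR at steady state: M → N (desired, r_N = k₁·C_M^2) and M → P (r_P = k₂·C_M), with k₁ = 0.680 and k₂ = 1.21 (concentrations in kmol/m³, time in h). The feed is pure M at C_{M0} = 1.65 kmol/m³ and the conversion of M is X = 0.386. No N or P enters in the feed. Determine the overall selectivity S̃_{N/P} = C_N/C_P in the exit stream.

Exit C_M = C_{M0}(1−X) = 1.65×0.614 = 1.013 kmol/m³.
A CSTR operates uniformly at the exit composition, giving r_N = 0.6979 and r_P = 1.226 (each k·C_M^n at C_M = 1.013).
Overall selectivity = C_N/C_P = r_Nτ/(r_Pτ) = r_N/r_P = 0.569.

0.569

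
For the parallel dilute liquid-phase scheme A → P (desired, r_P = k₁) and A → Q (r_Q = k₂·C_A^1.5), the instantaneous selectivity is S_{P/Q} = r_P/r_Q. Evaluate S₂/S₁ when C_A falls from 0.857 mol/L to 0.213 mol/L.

S_{P/Q} = (k₁/k₂)·C_A^-1.5, so S₂/S₁ = (C_{A,2}/C_{A,1})^-1.5.
= (0.213/0.857)^(-1.5) = (0.2485)^(-1.5) = 8.07.
Selectivity toward P rises as C_A falls — low-concentration operation is favoured.

8.07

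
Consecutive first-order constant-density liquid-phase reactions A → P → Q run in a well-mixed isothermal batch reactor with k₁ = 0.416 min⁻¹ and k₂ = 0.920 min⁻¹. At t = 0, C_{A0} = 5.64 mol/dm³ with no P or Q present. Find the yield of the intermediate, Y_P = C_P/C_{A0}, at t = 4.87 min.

The intermediate concentration in a first-order A→B→C sequence is C_P = k₁C_{A0}(e^(−k₁t) − e^(−k₂t))/(k₂−k₁).
e^(−k₁t) = e^(−0.416×4.87) = e^(−2.026) = 0.1319; e^(−k₂t) = e^(−4.480) = 0.01133.
C_P = 0.416×5.64/(0.920−0.416) × (0.1319−0.01133) = 4.655×0.1205 = 0.5612 mol/dm³.
Y_P = C_P/C_{A0} = 0.5612/5.64 = 0.0995.

0.0995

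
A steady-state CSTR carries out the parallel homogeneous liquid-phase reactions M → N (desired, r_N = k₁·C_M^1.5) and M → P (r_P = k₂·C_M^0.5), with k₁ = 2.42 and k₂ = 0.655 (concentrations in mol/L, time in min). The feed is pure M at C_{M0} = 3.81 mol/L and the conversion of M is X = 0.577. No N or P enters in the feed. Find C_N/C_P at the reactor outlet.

Exit C_M = C_{M0}(1−X) = 3.81×0.423 = 1.612 mol/L.
In a CSTR the entire volume is at exit conditions, so r_N = 2.42×1.612^1.5 = 4.951 and r_P = 0.655×1.612^0.5 = 0.8315.
Overall selectivity = C_N/C_P = r_Nτ/(r_Pτ) = r_N/r_P = 5.95.

5.95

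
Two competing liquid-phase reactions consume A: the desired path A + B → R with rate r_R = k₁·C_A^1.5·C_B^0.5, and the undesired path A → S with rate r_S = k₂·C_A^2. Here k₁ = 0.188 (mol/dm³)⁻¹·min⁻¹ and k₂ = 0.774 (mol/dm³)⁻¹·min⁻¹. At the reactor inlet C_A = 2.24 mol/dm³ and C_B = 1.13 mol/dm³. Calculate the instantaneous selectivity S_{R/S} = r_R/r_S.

S_{R/S} = r_R/r_S = (k₁·C_A^1.5·C_B^0.5)/(k₂·C_A^2) = (k₁/k₂)·C_A^-0.5·C_B^0.5.
= (0.188×2.240^1.5×1.130^0.5) / (0.774×2.240^2) = 0.6700/3.884 = 0.173.
The undesired path is higher order in A, so low C_A (CSTR or dilute feed) favours R.

0.173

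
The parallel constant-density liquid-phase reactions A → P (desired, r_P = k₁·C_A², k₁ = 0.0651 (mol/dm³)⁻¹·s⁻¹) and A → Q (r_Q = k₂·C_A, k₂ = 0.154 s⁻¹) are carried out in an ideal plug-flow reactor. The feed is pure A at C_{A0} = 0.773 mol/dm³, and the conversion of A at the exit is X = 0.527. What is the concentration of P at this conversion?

C_A = C_{A0}(1−X) = 0.3656 mol/dm³.
Along a PFR/batch, dC_Q/dC_A = −r_Q/(r_P+r_Q) = −k₂/(k₂+k₁·C_A).
Integrating from C_{A0} to C_A: C_Q = (0.154/0.0651)·ln[(0.154+0.0651·0.773)/(0.154+0.0651·0.366)] = 2.366·ln(0.2043/0.1778) = 0.3289 mol/dm³.
Then C_P = (C_{A0}−C_A) − C_Q = 0.4074 − 0.3289 = 0.07849 mol/dm³.

0.0785 mol/dm³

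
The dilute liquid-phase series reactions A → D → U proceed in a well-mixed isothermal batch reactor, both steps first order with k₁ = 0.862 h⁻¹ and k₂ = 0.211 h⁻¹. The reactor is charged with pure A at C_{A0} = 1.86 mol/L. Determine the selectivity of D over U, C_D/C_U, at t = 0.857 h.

9.50

Solving the coupled first-order balances gives C_D(t) = [k₁/(k₂−k₁)]·C_{A0}·(e^(−k₁t) − e^(−k₂t)).
e^(−k₁t) = e^(−0.862×0.857) = e^(−0.7387) = 0.4777; e^(−k₂t) = e^(−0.1808) = 0.8346.
C_D = 0.862×1.86/(0.211−0.862) × (0.4777−0.8346) = (-2.463)×(-0.3569) = 0.8789 mol/L.
C_A = C_{A0}e^(−k₁t) = 0.8886 mol/L, so C_U = C_{A0}−C_A−C_D = 0.09255 mol/L; C_D/C_U = 9.50.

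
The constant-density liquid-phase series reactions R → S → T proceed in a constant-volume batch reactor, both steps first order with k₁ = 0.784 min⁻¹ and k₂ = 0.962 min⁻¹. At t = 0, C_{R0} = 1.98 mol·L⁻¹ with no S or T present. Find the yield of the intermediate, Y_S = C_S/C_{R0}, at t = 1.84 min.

The intermediate concentration in a first-order A→B→C sequence is C_S = k₁C_{R0}(e^(−k₁t) − e^(−k₂t))/(k₂−k₁).
e^(−k₁t) = e^(−0.784×1.84) = e^(−1.443) = 0.2363; e^(−k₂t) = e^(−1.770) = 0.1703.
C_S = 0.784×1.98/(0.962−0.784) × (0.2363−0.1703) = 8.721×0.06600 = 0.5756 mol·L⁻¹.
Y_S = C_S/C_{R0} = 0.5756/1.98 = 0.291.

0.291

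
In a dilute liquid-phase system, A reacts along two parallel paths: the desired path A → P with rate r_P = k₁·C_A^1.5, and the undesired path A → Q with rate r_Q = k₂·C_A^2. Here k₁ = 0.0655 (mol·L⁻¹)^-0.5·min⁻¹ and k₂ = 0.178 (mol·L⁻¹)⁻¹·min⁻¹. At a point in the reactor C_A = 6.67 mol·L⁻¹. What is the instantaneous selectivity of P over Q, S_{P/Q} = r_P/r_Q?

S_{P/Q} = r_P/r_Q = (k₁·C_A^1.5)/(k₂·C_A^2) = (k₁/k₂)·C_A^-0.5.
= (0.0655×6.670^1.5) / (0.178×6.670^2) = 1.128/7.919 = 0.142.
The undesired path is higher order in A, so low C_A (CSTR or dilute feed) favours P.

0.142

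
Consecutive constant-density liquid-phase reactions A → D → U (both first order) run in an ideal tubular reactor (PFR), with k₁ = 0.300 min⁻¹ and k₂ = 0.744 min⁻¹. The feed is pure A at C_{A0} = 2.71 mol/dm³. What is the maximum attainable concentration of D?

For a first-order series the maximum intermediate yield is C_{D,max}/C_{A0} = (k₁/k₂)^[k₂/(k₂−k₁)].
= (0.300/0.744)^(0.744/(0.744−0.300)) = (0.4032)^(1.676) = 0.2183.
C_{D,max} = 0.2183×2.71 = 0.592 mol/dm³.

0.592 mol/dm³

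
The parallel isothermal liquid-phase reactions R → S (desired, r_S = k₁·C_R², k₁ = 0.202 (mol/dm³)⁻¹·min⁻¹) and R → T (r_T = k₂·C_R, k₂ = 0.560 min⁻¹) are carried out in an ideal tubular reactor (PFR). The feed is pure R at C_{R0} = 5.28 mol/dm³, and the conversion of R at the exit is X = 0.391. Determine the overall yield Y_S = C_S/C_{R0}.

C_R = C_{R0}(1−X) = 3.216 mol/dm³.
Along a PFR/batch, dC_T/dC_R = −r_T/(r_S+r_T) = −k₂/(k₂+k₁·C_R).
Integrating from C_{R0} to C_R: C_T = (0.560/0.202)·ln[(0.560+0.202·5.28)/(0.560+0.202·3.22)] = 2.772·ln(1.627/1.210) = 0.8212 mol/dm³.
Then C_S = (C_{R0}−C_R) − C_T = 2.064 − 0.8212 = 1.243 mol/dm³.
Y_S = C_S/C_{R0} = 1.243/5.28 = 0.235.

0.235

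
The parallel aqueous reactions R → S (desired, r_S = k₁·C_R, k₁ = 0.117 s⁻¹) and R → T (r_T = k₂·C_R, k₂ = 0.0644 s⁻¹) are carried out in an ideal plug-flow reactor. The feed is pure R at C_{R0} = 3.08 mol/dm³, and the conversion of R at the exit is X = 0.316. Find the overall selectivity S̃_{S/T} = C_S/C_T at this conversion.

C_R = C_{R0}(1−X) = 2.107 mol/dm³.
Both paths are first order in R, so the instantaneous fraction to S is constant: dC_S/d(−C_R) = k₁/(k₁+k₂) = 0.6450.
C_S = 0.6450·(C_{R0}−C_R) = 0.6450×0.9733 = 0.628 mol/dm³.
C_T = (C_{R0}−C_R)−C_S = 0.3455 mol/dm³; S̃_{S/T} = 0.6277/0.3455 = 1.82.

1.82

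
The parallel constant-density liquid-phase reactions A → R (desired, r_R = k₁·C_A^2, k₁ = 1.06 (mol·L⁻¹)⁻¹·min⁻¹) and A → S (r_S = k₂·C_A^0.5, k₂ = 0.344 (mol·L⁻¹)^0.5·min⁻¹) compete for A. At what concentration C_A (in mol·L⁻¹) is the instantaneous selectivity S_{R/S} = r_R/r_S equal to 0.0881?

S_{R/S} = (k₁/k₂)·C_A^1.5 ⇒ C_A = (S·k₂/k₁)^(1/1.5).
= (0.0881×0.344/1.06)^(0.6667) = (0.02859)^(0.6667) = 0.0935 mol·L⁻¹.

0.0935 mol·L⁻¹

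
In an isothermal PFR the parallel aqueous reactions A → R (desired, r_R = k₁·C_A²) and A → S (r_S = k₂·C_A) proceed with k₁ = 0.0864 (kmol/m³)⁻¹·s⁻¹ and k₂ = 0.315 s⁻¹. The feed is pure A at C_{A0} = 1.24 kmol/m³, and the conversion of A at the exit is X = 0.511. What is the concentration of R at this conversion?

0.127 kmol/m³

C_A = C_{A0}(1−X) = 0.6064 kmol/m³.
Along a PFR/batch, dC_S/dC_A = −r_S/(r_R+r_S) = −k₂/(k₂+k₁·C_A).
Integrating from C_{A0} to C_A: C_S = (0.315/0.0864)·ln[(0.315+0.0864·1.24)/(0.315+0.0864·0.606)] = 3.646·ln(0.4221/0.3674) = 0.5064 kmol/m³.
Then C_R = (C_{A0}−C_A) − C_S = 0.6336 − 0.5064 = 0.1272 kmol/m³.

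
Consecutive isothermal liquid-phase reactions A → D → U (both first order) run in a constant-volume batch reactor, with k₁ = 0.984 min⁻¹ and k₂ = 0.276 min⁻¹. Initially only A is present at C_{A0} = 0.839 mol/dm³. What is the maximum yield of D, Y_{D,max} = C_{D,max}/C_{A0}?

Evaluating C_D at t_opt = ln(k₂/k₁)/(k₂−k₁) gives C_{D,max}/C_{A0} = (k₁/k₂)^[k₂/(k₂−k₁)].
= (0.984/0.276)^(0.276/(0.276−0.984)) = (3.565)^(-0.3898) = 0.6092.

0.609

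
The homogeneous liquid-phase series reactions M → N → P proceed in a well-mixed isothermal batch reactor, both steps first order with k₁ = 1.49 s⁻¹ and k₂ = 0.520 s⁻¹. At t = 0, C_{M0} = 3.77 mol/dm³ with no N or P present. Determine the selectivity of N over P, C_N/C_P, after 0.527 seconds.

6.10

Solving the coupled first-order balances gives C_N(t) = [k₁/(k₂−k₁)]·C_{M0}·(e^(−k₁t) − e^(−k₂t)).
e^(−k₁t) = e^(−1.49×0.527) = e^(−0.7852) = 0.4560; e^(−k₂t) = e^(−0.2740) = 0.7603.
C_N = 1.49×3.77/(0.520−1.49) × (0.4560−0.7603) = (-5.791)×(-0.3043) = 1.762 mol/dm³.
C_M = C_{M0}e^(−k₁t) = 1.719 mol/dm³, so C_P = C_{M0}−C_M−C_N = 0.2887 mol/dm³; C_N/C_P = 6.10.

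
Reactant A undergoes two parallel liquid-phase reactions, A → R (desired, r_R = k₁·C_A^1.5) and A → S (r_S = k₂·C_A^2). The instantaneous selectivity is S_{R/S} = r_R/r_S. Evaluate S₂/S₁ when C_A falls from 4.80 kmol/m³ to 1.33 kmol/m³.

1.90

S_{R/S} = (k₁/k₂)·C_A^-0.5, so S₂/S₁ = (C_{A,2}/C_{A,1})^-0.5.
= (1.33/4.80)^(-0.5) = (0.2771)^(-0.5) = 1.90.
Selectivity toward R rises as C_A falls — low-concentration operation is favoured.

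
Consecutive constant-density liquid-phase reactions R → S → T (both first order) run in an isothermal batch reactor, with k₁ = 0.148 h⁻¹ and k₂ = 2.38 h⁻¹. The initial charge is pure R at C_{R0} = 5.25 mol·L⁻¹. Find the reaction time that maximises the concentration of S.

1.24 h

For first-order series the maximum of C_S occurs at t_opt = ln(k₂/k₁)/(k₂−k₁).
= ln(2.38/0.148)/(2.38−0.148) = ln(16.08)/2.232 = 2.778/2.232 = 1.24 h.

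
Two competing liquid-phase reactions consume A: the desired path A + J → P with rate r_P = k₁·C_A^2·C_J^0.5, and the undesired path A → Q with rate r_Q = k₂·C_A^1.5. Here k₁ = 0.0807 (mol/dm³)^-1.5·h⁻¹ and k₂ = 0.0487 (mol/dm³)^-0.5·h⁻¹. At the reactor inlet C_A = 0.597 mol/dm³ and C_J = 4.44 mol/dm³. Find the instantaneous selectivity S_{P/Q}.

2.70

S_{P/Q} = r_P/r_Q = (k₁·C_A^2·C_J^0.5)/(k₂·C_A^1.5) = (k₁/k₂)·C_A^0.5·C_J^0.5.
= (0.0807×0.5970^2×4.440^0.5) / (0.0487×0.5970^1.5) = 0.06061/0.02246 = 2.70.
Since the desired path is higher order in A, keeping C_A high (PFR or concentrated feed) favours P.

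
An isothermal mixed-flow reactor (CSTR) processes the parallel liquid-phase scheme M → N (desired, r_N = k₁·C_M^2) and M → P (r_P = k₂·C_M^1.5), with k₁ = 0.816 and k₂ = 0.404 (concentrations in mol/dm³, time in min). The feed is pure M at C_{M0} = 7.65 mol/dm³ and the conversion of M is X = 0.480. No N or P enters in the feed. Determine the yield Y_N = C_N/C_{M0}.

Exit C_M = C_{M0}(1−X) = 7.65×0.520 = 3.978 mol/dm³.
A CSTR operates uniformly at the exit composition, giving r_N = 12.91 and r_P = 3.205 (each k·C_M^n at C_M = 3.978).
Fraction of consumed M going to N: r_N/(r_N+r_P) = 0.8011.
C_N = 0.8011·C_{M0}·X = 0.8011×7.65×0.480 = 2.94 mol/dm³; Y_N = C_N/C_{M0} = 0.385.

0.385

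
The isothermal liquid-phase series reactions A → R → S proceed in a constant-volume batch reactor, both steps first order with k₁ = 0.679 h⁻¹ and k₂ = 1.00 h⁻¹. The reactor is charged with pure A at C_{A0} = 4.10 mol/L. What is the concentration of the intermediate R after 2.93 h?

0.723 mol/L

For first-order series with pure A initially, C_R(t) = k₁C_{A0}/(k₂−k₁)·(e^(−k₁t) − e^(−k₂t)).
e^(−k₁t) = e^(−0.679×2.93) = e^(−1.989) = 0.1368; e^(−k₂t) = e^(−2.930) = 0.05340.
C_R = 0.679×4.10/(1.00−0.679) × (0.1368−0.05340) = 8.673×0.08337 = 0.7230 mol/L.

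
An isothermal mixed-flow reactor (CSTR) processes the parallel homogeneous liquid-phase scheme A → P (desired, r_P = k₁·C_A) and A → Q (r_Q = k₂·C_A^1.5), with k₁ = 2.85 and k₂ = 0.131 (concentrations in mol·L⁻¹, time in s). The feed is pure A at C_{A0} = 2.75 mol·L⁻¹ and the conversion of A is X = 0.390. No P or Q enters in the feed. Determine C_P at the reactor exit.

1.01 mol·L⁻¹

Exit C_A = C_{A0}(1−X) = 2.75×0.610 = 1.677 mol·L⁻¹.
A CSTR operates uniformly at the exit composition, giving r_P = 4.781 and r_Q = 0.2846 (each k·C_A^n at C_A = 1.677).
Fraction of consumed A going to P: r_P/(r_P+r_Q) = 0.9438.
C_P = 0.9438·C_{A0}·X = 0.9438×2.75×0.390 = 1.01 mol·L⁻¹.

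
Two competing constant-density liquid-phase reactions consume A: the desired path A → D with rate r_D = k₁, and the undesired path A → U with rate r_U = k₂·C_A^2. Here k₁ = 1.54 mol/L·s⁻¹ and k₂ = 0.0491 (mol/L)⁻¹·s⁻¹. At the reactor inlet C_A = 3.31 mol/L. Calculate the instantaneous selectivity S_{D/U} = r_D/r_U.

2.86

S_{D/U} = r_D/r_U = (k₁)/(k₂·C_A^2) = (k₁/k₂)·C_A^-2.
= (1.54) / (0.0491×3.310^2) = 1.540/0.5379 = 2.86.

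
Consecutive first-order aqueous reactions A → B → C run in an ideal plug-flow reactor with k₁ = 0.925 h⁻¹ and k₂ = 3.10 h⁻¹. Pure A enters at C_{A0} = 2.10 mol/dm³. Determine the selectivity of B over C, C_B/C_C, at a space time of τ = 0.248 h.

For first-order series with pure A initially, C_B(τ) = k₁C_{A0}/(k₂−k₁)·(e^(−k₁τ) − e^(−k₂τ)).
e^(−k₁τ) = e^(−0.925×0.248) = e^(−0.2294) = 0.7950; e^(−k₂τ) = e^(−0.7688) = 0.4636.
C_B = 0.925×2.10/(3.10−0.925) × (0.7950−0.4636) = 0.8931×0.3314 = 0.2960 mol/dm³.
C_A = C_{A0}e^(−k₁τ) = 1.670 mol/dm³, so C_C = C_{A0}−C_A−C_B = 0.1345 mol/dm³; C_B/C_C = 2.20.

2.20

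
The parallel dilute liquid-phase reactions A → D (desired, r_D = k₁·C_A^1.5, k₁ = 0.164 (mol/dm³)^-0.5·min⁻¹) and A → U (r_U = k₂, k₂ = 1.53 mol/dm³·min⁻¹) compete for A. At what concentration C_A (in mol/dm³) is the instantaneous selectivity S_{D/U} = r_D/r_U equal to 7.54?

S_{D/U} = (k₁/k₂)·C_A^1.5 ⇒ C_A = (S·k₂/k₁)^(1/1.5).
= (7.54×1.53/0.164)^(0.6667) = (70.34)^(0.6667) = 17.0 mol/dm³.

17.0 mol/dm³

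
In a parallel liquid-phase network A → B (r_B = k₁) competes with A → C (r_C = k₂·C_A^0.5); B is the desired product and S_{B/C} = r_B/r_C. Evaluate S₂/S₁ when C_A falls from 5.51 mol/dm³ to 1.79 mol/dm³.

S_{B/C} = (k₁/k₂)·C_A^-0.5, so S₂/S₁ = (C_{A,2}/C_{A,1})^-0.5.
= (1.79/5.51)^(-0.5) = (0.3249)^(-0.5) = 1.75.

1.75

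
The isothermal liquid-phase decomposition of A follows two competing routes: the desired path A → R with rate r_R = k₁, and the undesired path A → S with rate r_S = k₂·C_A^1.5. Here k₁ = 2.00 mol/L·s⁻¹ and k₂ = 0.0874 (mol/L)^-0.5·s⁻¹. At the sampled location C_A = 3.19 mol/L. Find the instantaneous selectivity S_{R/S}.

4.02

S_{R/S} = r_R/r_S = (k₁)/(k₂·C_A^1.5) = (k₁/k₂)·C_A^-1.5.
= (2.00) / (0.0874×3.190^1.5) = 2.000/0.4980 = 4.02.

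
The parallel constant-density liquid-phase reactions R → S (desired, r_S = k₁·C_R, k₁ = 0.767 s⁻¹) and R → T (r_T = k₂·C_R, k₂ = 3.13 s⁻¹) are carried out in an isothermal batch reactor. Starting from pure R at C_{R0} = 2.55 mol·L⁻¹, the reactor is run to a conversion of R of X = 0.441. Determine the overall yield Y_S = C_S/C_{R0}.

C_R = C_{R0}(1−X) = 1.425 mol·L⁻¹.
Both paths are first order in R, so the instantaneous fraction to S is constant: dC_S/d(−C_R) = k₁/(k₁+k₂) = 0.1968.
C_S = 0.1968·(C_{R0}−C_R) = 0.1968×1.125 = 0.221 mol·L⁻¹.
Y_S = C_S/C_{R0} = 0.2213/2.55 = 0.0868.

0.0868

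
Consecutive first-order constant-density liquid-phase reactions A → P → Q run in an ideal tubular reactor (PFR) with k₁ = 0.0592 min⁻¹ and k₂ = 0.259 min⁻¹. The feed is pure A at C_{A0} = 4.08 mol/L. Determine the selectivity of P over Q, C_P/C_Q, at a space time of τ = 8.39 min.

The intermediate concentration in a first-order A→B→C sequence is C_P = k₁C_{A0}(e^(−k₁τ) − e^(−k₂τ))/(k₂−k₁).
e^(−k₁τ) = e^(−0.0592×8.39) = e^(−0.4967) = 0.6085; e^(−k₂τ) = e^(−2.173) = 0.1138.
C_P = 0.0592×4.08/(0.259−0.0592) × (0.6085−0.1138) = 1.209×0.4947 = 0.5980 mol/L.
C_A = C_{A0}e^(−k₁τ) = 2.483 mol/L, so C_Q = C_{A0}−C_A−C_P = 0.9991 mol/L; C_P/C_Q = 0.599.

0.599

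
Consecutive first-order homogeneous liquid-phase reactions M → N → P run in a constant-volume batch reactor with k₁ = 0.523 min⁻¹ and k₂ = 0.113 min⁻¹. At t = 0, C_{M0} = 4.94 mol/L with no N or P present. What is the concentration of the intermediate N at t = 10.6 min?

1.88 mol/L

Solving the coupled first-order balances gives C_N(t) = [k₁/(k₂−k₁)]·C_{M0}·(e^(−k₁t) − e^(−k₂t)).
e^(−k₁t) = e^(−0.523×10.6) = e^(−5.544) = 0.003912; e^(−k₂t) = e^(−1.198) = 0.3019.
C_N = 0.523×4.94/(0.113−0.523) × (0.003912−0.3019) = (-6.302)×(-0.2979) = 1.878 mol/L.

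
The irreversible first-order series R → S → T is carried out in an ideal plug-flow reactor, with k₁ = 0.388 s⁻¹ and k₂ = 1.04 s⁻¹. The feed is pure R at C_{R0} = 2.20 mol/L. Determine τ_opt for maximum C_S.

1.51 s

For first-order series the maximum of C_S occurs at τ_opt = ln(k₂/k₁)/(k₂−k₁).
= ln(1.04/0.388)/(1.04−0.388) = ln(2.680)/0.6520 = 0.9860/0.6520 = 1.51 s.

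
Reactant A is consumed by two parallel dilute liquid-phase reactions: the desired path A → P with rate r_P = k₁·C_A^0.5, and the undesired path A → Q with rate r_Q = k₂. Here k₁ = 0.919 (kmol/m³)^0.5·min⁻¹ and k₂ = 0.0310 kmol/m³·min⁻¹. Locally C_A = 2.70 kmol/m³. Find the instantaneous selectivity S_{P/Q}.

48.7

S_{P/Q} = r_P/r_Q = (k₁·C_A^0.5)/(k₂) = (k₁/k₂)·C_A^0.5.
= (0.919×2.700^0.5) / (0.0310) = 1.510/0.03100 = 48.7.
Since the desired path is higher order in A, keeping C_A high (PFR or concentrated feed) favours P.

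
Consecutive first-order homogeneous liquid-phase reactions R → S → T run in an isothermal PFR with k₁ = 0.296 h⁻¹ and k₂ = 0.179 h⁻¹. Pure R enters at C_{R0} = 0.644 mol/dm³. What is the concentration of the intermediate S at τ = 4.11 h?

For first-order series with pure R initially, C_S(τ) = k₁C_{R0}/(k₂−k₁)·(e^(−k₁τ) − e^(−k₂τ)).
e^(−k₁τ) = e^(−0.296×4.11) = e^(−1.217) = 0.2962; e^(−k₂τ) = e^(−0.7357) = 0.4792.
C_S = 0.296×0.644/(0.179−0.296) × (0.2962−0.4792) = (-1.629)×(-0.1829) = 0.2980 mol/dm³.

0.298 mol/dm³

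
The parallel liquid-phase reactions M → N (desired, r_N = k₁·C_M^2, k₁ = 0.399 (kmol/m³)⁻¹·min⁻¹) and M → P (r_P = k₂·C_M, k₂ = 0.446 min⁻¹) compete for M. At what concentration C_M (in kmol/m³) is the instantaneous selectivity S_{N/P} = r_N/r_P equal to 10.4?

11.6 kmol/m³

S_{N/P} = (k₁/k₂)·C_M ⇒ C_M = S·k₂/k₁.
= 10.4×0.446/0.399 = 11.6 kmol/m³.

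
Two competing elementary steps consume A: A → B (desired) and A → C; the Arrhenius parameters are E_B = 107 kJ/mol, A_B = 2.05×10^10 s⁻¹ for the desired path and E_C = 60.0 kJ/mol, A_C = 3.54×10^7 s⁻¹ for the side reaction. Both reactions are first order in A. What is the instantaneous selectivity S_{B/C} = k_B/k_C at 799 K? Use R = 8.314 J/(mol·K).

0.490

Since both paths have the same order in A, the concentration cancels and S_{B/C} = k_B/k_C = (A_B/A_C)·exp[(E_C−E_B)/(RT)].
(E_C−E_B)/(RT) = (60.0−107)×10³/(8.314×799) = -47000/6643 = -7.075.
k_B/k_C = (2.05×10^10/3.54×10^7)·exp(-7.075) = 579.1 × 8.458×10^-4 = 0.490.
Since E_B > E_C, raising the temperature improves selectivity toward B.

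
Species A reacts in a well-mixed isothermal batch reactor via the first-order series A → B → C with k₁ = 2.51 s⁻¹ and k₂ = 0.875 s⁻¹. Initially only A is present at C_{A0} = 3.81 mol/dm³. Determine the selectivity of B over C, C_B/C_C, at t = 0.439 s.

4.05

Solving the coupled first-order balances gives C_B(t) = [k₁/(k₂−k₁)]·C_{A0}·(e^(−k₁t) − e^(−k₂t)).
e^(−k₁t) = e^(−2.51×0.439) = e^(−1.102) = 0.3322; e^(−k₂t) = e^(−0.3841) = 0.6810.
C_B = 2.51×3.81/(0.875−2.51) × (0.3322−0.6810) = (-5.849)×(-0.3488) = 2.040 mol/dm³.
C_A = C_{A0}e^(−k₁t) = 1.266 mol/dm³, so C_C = C_{A0}−C_A−C_B = 0.5040 mol/dm³; C_B/C_C = 4.05.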